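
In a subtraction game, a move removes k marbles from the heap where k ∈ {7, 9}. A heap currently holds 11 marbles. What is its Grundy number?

Compute g(0), g(1), … for moves {7, 9}:
k:     0  1  2  3  4  5  6  7  8  9 10 11
g(k):  0  0  0  0  0  0  0  1  1  1  1  1
So g(11) = 1.

1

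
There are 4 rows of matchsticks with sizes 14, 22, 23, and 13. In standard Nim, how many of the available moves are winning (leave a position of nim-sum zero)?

Nim-sum: 14 ⊕ 22 ⊕ 23 ⊕ 13 = 2.
The overall nim-sum is X = 2. A row of size p has a winning move iff p XOR X < p (reduce it to p XOR X).
  14: 14 XOR 2 = 12 < 14 — winning move (to 12).
  22: 22 XOR 2 = 20 < 22 — winning move (to 20).
  23: 23 XOR 2 = 21 < 23 — winning move (to 21).
  13: 13 XOR 2 = 15 ≥ 13 — no move.
That gives 3 winning moves.

3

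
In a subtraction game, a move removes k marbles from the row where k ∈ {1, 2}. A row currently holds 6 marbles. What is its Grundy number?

Build the Grundy sequence with g(k) = mex{g(k−s) : s ∈ {1, 2}, s ≤ k}:
k:     0  1  2  3  4  5  6
g(k):  0  1  2  0  1  2  0
So g(6) = 0.

0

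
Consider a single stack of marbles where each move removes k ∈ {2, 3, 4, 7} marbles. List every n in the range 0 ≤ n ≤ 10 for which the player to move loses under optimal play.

0, 1, 6

Build the Grundy sequence with g(k) = mex{g(k−s) : s ∈ {2, 3, 4, 7}, s ≤ k}:
k:     0  1  2  3  4  5  6  7  8  9 10
g(k):  0  0  1  1  2  2  0  3  1  4  2
The P-positions (g = 0) in 0..10 are 0, 1, 6.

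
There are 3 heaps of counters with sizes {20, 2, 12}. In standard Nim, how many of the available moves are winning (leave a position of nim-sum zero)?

Compute the nim-sum pairwise:
20 ^ 2 = 22
22 ^ 12 = 26
The overall nim-sum is X = 26. A heap of size p has a winning move iff p XOR X < p (reduce it to p XOR X).
  20: 20 XOR 26 = 14 < 20 — winning move (to 14).
  2: 2 XOR 26 = 24 ≥ 2 — no move.
  12: 12 XOR 26 = 22 ≥ 12 — no move.
That gives 1 winning move.

1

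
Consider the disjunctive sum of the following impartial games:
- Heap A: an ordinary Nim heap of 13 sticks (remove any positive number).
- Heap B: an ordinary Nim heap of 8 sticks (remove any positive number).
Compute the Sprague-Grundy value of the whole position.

5

Heap A is a plain Nim heap of size 13, so its Grundy value is 13.
Heap B is a plain Nim heap of size 8, so its Grundy value is 8.
By the Sprague-Grundy theorem, the Grundy value of a sum of independent games is the XOR of the component values.
Combined value = 13 ⊕ 8 = 5.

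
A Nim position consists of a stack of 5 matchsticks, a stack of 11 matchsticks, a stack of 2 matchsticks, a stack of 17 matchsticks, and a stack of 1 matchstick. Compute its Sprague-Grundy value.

Write each in binary and XOR column by column:
  00101  (5)
  01011  (11)
  00010  (2)
  10001  (17)
  00001  (1)
  -----
  11100  (28)

28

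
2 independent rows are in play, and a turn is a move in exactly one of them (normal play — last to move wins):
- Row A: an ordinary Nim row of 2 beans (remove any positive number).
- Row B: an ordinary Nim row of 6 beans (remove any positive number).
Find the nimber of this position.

4

Row A is a plain Nim row of size 2, so its Grundy value is 2.
Row B is a plain Nim row of size 6, so its Grundy value is 6.
By the Sprague-Grundy theorem, the Grundy value of a sum of independent games is the XOR of the component values.
Combined value = 2 ⊕ 6 = 4.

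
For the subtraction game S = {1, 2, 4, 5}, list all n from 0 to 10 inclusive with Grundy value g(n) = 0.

Grundy values for subtraction set {1, 2, 4, 5}:
k:     0  1  2  3  4  5  6  7  8  9 10
g(k):  0  1  2  0  1  2  0  1  2  0  1
The P-positions (g = 0) in 0..10 are 0, 3, 6, 9.

0, 3, 6, 9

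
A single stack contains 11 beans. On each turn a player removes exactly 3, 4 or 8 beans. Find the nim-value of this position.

Compute g(0), g(1), … for moves {3, 4, 8}:
k:     0  1  2  3  4  5  6  7  8  9 10 11
g(k):  0  0  0  1  1  1  2  0  2  3  1  3
So g(11) = 3.

3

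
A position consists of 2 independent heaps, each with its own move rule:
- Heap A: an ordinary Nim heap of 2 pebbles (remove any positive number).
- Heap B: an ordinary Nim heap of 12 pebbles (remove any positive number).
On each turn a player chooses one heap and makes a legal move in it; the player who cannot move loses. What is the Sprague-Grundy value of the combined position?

14

Heap A is a plain Nim heap of size 2, so its Grundy value is 2.
Heap B is a plain Nim heap of size 12, so its Grundy value is 12.
By the Sprague-Grundy theorem, the Grundy value of a sum of independent games is the XOR of the component values.
Combined value = 2 ⊕ 12 = 14.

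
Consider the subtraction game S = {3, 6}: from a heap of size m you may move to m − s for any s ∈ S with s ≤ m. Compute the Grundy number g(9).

Compute g(0), g(1), … for moves {3, 6}:
k:     0  1  2  3  4  5  6  7  8  9
g(k):  0  0  0  1  1  1  2  2  2  0
So g(9) = 0.

0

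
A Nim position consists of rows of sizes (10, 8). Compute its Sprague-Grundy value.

2

Compute the nim-sum pairwise:
10 ^ 8 = 2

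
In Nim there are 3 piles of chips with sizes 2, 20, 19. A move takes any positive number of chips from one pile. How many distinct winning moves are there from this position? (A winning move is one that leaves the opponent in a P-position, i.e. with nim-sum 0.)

Write each in binary and XOR column by column:
  00010  (2)
  10100  (20)
  10011  (19)
  -----
  00101  (5)
The overall nim-sum is X = 5. A pile of size p has a winning move iff p XOR X < p (reduce it to p XOR X).
  2: 2 XOR 5 = 7 ≥ 2 — no move.
  20: 20 XOR 5 = 17 < 20 — winning move (to 17).
  19: 19 XOR 5 = 22 ≥ 19 — no move.
That gives 1 winning move.

1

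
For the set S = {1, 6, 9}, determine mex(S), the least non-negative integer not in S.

0

0 is not in the set, so the mex is 0.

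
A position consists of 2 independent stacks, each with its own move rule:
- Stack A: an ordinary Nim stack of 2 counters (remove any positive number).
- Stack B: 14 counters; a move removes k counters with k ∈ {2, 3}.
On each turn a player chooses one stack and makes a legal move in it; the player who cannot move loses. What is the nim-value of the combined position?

0

Stack A is a plain Nim stack of size 2, so its Grundy value is 2.
Grundy values for stack B (subtraction set {2, 3}):
k:     0  1  2  3  4  5  6  7  8  9 10 11 12 13 14
g(k):  0  0  1  1  2  0  0  1  1  2  0  0  1  1  2
So g(14) = 2.
The value of a disjunctive sum is the nim-sum of the parts.
Combined value = 2 ⊕ 2 = 0.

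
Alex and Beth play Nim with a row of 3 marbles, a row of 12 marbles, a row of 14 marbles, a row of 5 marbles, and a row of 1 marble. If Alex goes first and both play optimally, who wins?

In binary:
  0011  (3)
  1100  (12)
  1110  (14)
  0101  (5)
  0001  (1)
  ----
  0101  (5)
The nim-sum is 5 ≠ 0, so this is an N-position: the player to move can win; Alex has a winning move.

Alex wins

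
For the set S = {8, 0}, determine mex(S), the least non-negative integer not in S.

1

0 is in the set but 1 is not, so the mex is 1.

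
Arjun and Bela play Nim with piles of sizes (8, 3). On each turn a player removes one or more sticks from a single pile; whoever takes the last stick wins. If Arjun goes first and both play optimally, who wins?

In binary:
  1000  (8)
  0011  (3)
  ----
  1011  (11)
The nim-sum is 11 ≠ 0, so this is an N-position: the player to move can win; Arjun has a winning move.

Arjun wins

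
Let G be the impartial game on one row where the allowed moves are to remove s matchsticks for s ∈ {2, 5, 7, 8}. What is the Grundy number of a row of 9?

2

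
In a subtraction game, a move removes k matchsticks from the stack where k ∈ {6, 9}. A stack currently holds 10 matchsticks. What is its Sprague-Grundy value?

1

Compute g(0), g(1), … for moves {6, 9}:
g(0) = mex{} = 0
g(1) = mex{} = 0
g(2) = mex{} = 0
g(3) = mex{} = 0
g(4) = mex{} = 0
g(5) = mex{} = 0
g(6) = mex{0} = 1
g(7) = mex{0} = 1
g(8) = mex{0} = 1
g(9) = mex{0} = 1
g(10) = mex{0} = 1
So g(10) = 1.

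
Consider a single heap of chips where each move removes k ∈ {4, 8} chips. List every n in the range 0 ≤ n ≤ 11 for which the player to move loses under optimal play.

0, 1, 2, 3

Grundy values for subtraction set {4, 8}:
k:     0  1  2  3  4  5  6  7  8  9 10 11
g(k):  0  0  0  0  1  1  1  1  2  2  2  2
The P-positions (g = 0) in 0..11 are 0, 1, 2, 3.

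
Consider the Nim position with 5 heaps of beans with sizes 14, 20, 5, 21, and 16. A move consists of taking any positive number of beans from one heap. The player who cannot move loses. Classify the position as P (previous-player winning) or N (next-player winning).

Write each in binary and XOR column by column:
  01110  (14)
  10100  (20)
  00101  (5)
  10101  (21)
  10000  (16)
  -----
  11010  (26)
The nim-sum is 26 ≠ 0, so this is an N-position: the player to move can win.

N-position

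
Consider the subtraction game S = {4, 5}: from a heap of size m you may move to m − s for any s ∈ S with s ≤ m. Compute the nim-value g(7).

1

Grundy values for subtraction set {4, 5}:
k:     0  1  2  3  4  5  6  7
g(k):  0  0  0  0  1  1  1  1
So g(7) = 1.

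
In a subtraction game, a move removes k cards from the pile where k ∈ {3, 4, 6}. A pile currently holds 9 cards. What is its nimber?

Build the Grundy sequence with g(k) = mex{g(k−s) : s ∈ {3, 4, 6}, s ≤ k}:
k:     0  1  2  3  4  5  6  7  8  9
g(k):  0  0  0  1  1  1  2  2  2  0
So g(9) = 0.

0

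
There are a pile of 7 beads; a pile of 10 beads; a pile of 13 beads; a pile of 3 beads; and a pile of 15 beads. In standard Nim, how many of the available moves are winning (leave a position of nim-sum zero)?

3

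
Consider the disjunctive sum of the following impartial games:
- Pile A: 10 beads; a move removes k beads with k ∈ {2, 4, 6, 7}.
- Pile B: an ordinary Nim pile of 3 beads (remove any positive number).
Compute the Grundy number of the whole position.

3

Grundy values for pile A (subtraction set {2, 4, 6, 7}):
g(0) = mex{} = 0
g(1) = mex{} = 0
g(2) = mex{0} = 1
g(3) = mex{0} = 1
g(4) = mex{0,1} = 2
g(5) = mex{0,1} = 2
g(6) = mex{0,1,2} = 3
g(7) = mex{0,1,2} = 3
g(8) = mex{0,1,2,3} = 4
g(9) = mex{1,2,3} = 0
g(10) = mex{1,2,3,4} = 0
So g(10) = 0.
Pile B is a plain Nim pile of size 3, so its Grundy value is 3.
By the Sprague-Grundy theorem, the Grundy value of a sum of independent games is the XOR of the component values.
Combined value = 0 XOR 3 = 3.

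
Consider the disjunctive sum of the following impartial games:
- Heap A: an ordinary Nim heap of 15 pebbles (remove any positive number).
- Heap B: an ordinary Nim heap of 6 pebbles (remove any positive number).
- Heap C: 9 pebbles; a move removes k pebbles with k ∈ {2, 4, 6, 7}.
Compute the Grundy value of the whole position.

9

Heap A is a plain Nim heap of size 15, so its Grundy value is 15.
Heap B is a plain Nim heap of size 6, so its Grundy value is 6.
Build the Grundy sequence for heap C with g(k) = mex{g(k−s) : s ∈ {2, 4, 6, 7}, s ≤ k}:
k:     0  1  2  3  4  5  6  7  8  9
g(k):  0  0  1  1  2  2  3  3  4  0
So g(9) = 0.
By the Sprague-Grundy theorem, the Grundy value of a sum of independent games is the XOR of the component values.
Combined value = 15 XOR 6 XOR 0 = 9.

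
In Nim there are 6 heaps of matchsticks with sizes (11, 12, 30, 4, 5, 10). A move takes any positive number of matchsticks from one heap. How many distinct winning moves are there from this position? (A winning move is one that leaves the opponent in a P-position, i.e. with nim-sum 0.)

Compute the nim-sum pairwise:
11 XOR 12 = 7
7 XOR 30 = 25
25 XOR 4 = 29
29 XOR 5 = 24
24 XOR 10 = 18
The overall nim-sum is X = 18. A heap of size p has a winning move iff p XOR X < p (reduce it to p XOR X).
  11: 11 XOR 18 = 25 ≥ 11 — no move.
  12: 12 XOR 18 = 30 ≥ 12 — no move.
  30: 30 XOR 18 = 12 < 30 — winning move (to 12).
  4: 4 XOR 18 = 22 ≥ 4 — no move.
  5: 5 XOR 18 = 23 ≥ 5 — no move.
  10: 10 XOR 18 = 24 ≥ 10 — no move.
That gives 1 winning move.

1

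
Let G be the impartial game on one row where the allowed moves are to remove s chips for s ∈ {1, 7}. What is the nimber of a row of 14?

0

Build the Grundy sequence with g(k) = mex{g(k−s) : s ∈ {1, 7}, s ≤ k}:
g(0) = mex{} = 0
g(1) = mex{0} = 1
g(2) = mex{1} = 0
g(3) = mex{0} = 1
g(4) = mex{1} = 0
g(5) = mex{0} = 1
g(6) = mex{1} = 0
g(7) = mex{0} = 1
g(8) = mex{1} = 0
g(9) = mex{0} = 1
g(10) = mex{1} = 0
g(11) = mex{0} = 1
g(12) = mex{1} = 0
g(13) = mex{0} = 1
g(14) = mex{1} = 0
So g(14) = 0.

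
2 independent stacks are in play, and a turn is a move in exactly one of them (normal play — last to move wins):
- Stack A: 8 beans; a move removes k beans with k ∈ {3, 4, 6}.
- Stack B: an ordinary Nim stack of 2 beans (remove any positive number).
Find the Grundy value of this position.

Build the Grundy sequence for stack A with g(k) = mex{g(k−s) : s ∈ {3, 4, 6}, s ≤ k}:
g(0) = mex{} = 0
g(1) = mex{} = 0
g(2) = mex{} = 0
g(3) = mex{0} = 1
g(4) = mex{0} = 1
g(5) = mex{0} = 1
g(6) = mex{0,1} = 2
g(7) = mex{0,1} = 2
g(8) = mex{0,1} = 2
So g(8) = 2.
Stack B is a plain Nim stack of size 2, so its Grundy value is 2.
By the Sprague-Grundy theorem, the Grundy value of a sum of independent games is the XOR of the component values.
Combined value = 2 XOR 2 = 0.

0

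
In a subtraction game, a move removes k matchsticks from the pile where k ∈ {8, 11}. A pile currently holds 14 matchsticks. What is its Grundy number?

1

Compute g(0), g(1), … for moves {8, 11}:
g(0) = mex{} = 0
g(1) = mex{} = 0
g(2) = mex{} = 0
g(3) = mex{} = 0
g(4) = mex{} = 0
g(5) = mex{} = 0
g(6) = mex{} = 0
g(7) = mex{} = 0
g(8) = mex{0} = 1
g(9) = mex{0} = 1
g(10) = mex{0} = 1
g(11) = mex{0} = 1
g(12) = mex{0} = 1
g(13) = mex{0} = 1
g(14) = mex{0} = 1
So g(14) = 1.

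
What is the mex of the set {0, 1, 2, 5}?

The values 0, 1, 2 are all present; 3 is the first non-negative integer missing from the set.

3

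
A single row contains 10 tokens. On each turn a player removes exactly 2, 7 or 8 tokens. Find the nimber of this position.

Build the Grundy sequence with g(k) = mex{g(k−s) : s ∈ {2, 7, 8}, s ≤ k}:
g(0) = mex{} = 0
g(1) = mex{} = 0
g(2) = mex{0} = 1
g(3) = mex{0} = 1
g(4) = mex{1} = 0
g(5) = mex{1} = 0
g(6) = mex{0} = 1
g(7) = mex{0} = 1
g(8) = mex{0,1} = 2
g(9) = mex{0,1} = 2
g(10) = mex{1,2} = 0
So g(10) = 0.

0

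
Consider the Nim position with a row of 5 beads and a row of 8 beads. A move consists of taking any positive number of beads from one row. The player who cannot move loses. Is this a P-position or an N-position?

N-position

Compute the nim-sum pairwise:
5 ⊕ 8 = 13
The nim-sum is 13 ≠ 0, so this is an N-position: the player to move can win.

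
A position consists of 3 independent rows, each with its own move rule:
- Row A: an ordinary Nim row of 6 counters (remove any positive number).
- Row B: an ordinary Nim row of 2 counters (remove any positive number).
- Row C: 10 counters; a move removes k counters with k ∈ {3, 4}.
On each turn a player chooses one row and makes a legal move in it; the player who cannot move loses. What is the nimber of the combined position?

5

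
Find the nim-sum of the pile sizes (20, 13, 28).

5

Compute the nim-sum pairwise:
20 XOR 13 = 25
25 XOR 28 = 5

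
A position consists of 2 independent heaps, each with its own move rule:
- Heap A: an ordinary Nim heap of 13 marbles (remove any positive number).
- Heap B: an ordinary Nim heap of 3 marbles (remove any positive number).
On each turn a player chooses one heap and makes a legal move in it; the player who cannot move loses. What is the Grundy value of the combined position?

Heap A is a plain Nim heap of size 13, so its Grundy value is 13.
Heap B is a plain Nim heap of size 3, so its Grundy value is 3.
The value of a disjunctive sum is the nim-sum of the parts.
Combined value = 13 ⊕ 3 = 14.

14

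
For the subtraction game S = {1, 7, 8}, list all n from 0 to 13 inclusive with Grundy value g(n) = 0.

0, 2, 4, 6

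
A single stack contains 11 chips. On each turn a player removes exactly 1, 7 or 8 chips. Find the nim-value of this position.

3

Grundy values for subtraction set {1, 7, 8}:
g(0) = mex{} = 0
g(1) = mex{0} = 1
g(2) = mex{1} = 0
g(3) = mex{0} = 1
g(4) = mex{1} = 0
g(5) = mex{0} = 1
g(6) = mex{1} = 0
g(7) = mex{0} = 1
g(8) = mex{0,1} = 2
g(9) = mex{0,1,2} = 3
g(10) = mex{0,1,3} = 2
g(11) = mex{0,1,2} = 3
So g(11) = 3.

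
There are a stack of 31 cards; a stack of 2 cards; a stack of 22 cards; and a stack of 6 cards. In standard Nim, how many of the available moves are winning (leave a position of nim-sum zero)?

In binary:
  11111  (31)
  00010  (2)
  10110  (22)
  00110  (6)
  -----
  01101  (13)
The overall nim-sum is X = 13. A stack of size p has a winning move iff p XOR X < p (reduce it to p XOR X).
  31: 31 XOR 13 = 18 < 31 — winning move (to 18).
  2: 2 XOR 13 = 15 ≥ 2 — no move.
  22: 22 XOR 13 = 27 ≥ 22 — no move.
  6: 6 XOR 13 = 11 ≥ 6 — no move.
That gives 1 winning move.

1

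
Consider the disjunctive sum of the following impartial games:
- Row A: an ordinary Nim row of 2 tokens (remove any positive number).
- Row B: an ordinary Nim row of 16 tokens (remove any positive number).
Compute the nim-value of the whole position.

18

Row A is a plain Nim row of size 2, so its Grundy value is 2.
Row B is a plain Nim row of size 16, so its Grundy value is 16.
By the Sprague-Grundy theorem, the Grundy value of a sum of independent games is the XOR of the component values.
Combined value = 2 XOR 16 = 18.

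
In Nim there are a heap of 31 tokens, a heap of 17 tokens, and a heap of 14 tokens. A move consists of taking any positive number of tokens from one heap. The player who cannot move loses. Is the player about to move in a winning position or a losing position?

Compute the nim-sum pairwise:
31 ^ 17 = 14
14 ^ 14 = 0
The nim-sum is 0, so this is a P-position: the player to move is in a losing position under optimal play.

Losing position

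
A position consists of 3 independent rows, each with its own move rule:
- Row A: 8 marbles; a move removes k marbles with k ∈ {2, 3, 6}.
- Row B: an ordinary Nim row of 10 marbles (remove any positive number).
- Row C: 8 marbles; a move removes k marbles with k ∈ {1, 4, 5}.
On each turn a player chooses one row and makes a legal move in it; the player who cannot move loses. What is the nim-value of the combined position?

8

Grundy values for row A (subtraction set {2, 3, 6}):
g(0) = mex{} = 0
g(1) = mex{} = 0
g(2) = mex{0} = 1
g(3) = mex{0} = 1
g(4) = mex{0,1} = 2
g(5) = mex{1} = 0
g(6) = mex{0,1,2} = 3
g(7) = mex{0,2} = 1
g(8) = mex{0,1,3} = 2
So g(8) = 2.
Row B is a plain Nim row of size 10, so its Grundy value is 10.
Grundy values for row C (subtraction set {1, 4, 5}):
g(0) = mex{} = 0
g(1) = mex{0} = 1
g(2) = mex{1} = 0
g(3) = mex{0} = 1
g(4) = mex{0,1} = 2
g(5) = mex{0,1,2} = 3
g(6) = mex{0,1,3} = 2
g(7) = mex{0,1,2} = 3
g(8) = mex{1,2,3} = 0
So g(8) = 0.
The value of a disjunctive sum is the nim-sum of the parts.
Combined value = 2 ⊕ 10 ⊕ 0 = 8.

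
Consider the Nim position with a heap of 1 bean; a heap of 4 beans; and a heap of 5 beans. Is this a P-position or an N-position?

P-position

Nim-sum: 1 ^ 4 ^ 5 = 0.
The nim-sum is 0, so this is a P-position: the player to move is in a losing position under optimal play.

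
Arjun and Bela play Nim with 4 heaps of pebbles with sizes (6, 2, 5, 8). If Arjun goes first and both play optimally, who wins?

Arjun wins

Nim-sum: 6 ⊕ 2 ⊕ 5 ⊕ 8 = 9.
The nim-sum is 9 ≠ 0, so this is an N-position: the player to move can win; Arjun has a winning move.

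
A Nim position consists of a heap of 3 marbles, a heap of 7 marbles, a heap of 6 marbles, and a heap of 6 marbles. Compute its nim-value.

Bitwise XOR of the heap sizes:
  011  (3)
  111  (7)
  110  (6)
  110  (6)
  ---
  100  (4)

4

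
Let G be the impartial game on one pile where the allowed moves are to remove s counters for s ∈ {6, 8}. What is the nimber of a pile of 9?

Grundy values for subtraction set {6, 8}:
g(0) = mex{} = 0
g(1) = mex{} = 0
g(2) = mex{} = 0
g(3) = mex{} = 0
g(4) = mex{} = 0
g(5) = mex{} = 0
g(6) = mex{0} = 1
g(7) = mex{0} = 1
g(8) = mex{0} = 1
g(9) = mex{0} = 1
So g(9) = 1.

1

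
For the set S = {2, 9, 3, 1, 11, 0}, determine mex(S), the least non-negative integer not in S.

4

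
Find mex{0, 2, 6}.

1

0 is in the set but 1 is not, so the mex is 1.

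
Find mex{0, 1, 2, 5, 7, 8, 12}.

The values 0, 1, 2 are all present; 3 is the first non-negative integer missing from the set.

3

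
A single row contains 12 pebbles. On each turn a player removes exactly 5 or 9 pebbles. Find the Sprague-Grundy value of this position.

Grundy values for subtraction set {5, 9}:
g(0) = mex{} = 0
g(1) = mex{} = 0
g(2) = mex{} = 0
g(3) = mex{} = 0
g(4) = mex{} = 0
g(5) = mex{0} = 1
g(6) = mex{0} = 1
g(7) = mex{0} = 1
g(8) = mex{0} = 1
g(9) = mex{0} = 1
g(10) = mex{0,1} = 2
g(11) = mex{0,1} = 2
g(12) = mex{0,1} = 2
So g(12) = 2.

2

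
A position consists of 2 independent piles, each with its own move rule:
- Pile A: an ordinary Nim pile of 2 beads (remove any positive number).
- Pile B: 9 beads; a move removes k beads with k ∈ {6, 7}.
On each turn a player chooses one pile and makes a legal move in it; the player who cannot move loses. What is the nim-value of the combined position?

Pile A is a plain Nim pile of size 2, so its Grundy value is 2.
Build the Grundy sequence for pile B with g(k) = mex{g(k−s) : s ∈ {6, 7}, s ≤ k}:
k:     0  1  2  3  4  5  6  7  8  9
g(k):  0  0  0  0  0  0  1  1  1  1
So g(9) = 1.
By the Sprague-Grundy theorem, the Grundy value of a sum of independent games is the XOR of the component values.
Combined value = 2 XOR 1 = 3.

3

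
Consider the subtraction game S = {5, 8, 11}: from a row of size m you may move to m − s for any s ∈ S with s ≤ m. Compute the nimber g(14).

2

Compute g(0), g(1), … for moves {5, 8, 11}:
g(0) = mex{} = 0
g(1) = mex{} = 0
g(2) = mex{} = 0
g(3) = mex{} = 0
g(4) = mex{} = 0
g(5) = mex{0} = 1
g(6) = mex{0} = 1
g(7) = mex{0} = 1
g(8) = mex{0} = 1
g(9) = mex{0} = 1
g(10) = mex{0,1} = 2
g(11) = mex{0,1} = 2
g(12) = mex{0,1} = 2
g(13) = mex{0,1} = 2
g(14) = mex{0,1} = 2
So g(14) = 2.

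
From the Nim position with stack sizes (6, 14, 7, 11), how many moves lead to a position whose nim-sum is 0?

3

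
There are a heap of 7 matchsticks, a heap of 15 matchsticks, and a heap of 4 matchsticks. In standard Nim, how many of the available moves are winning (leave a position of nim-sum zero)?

1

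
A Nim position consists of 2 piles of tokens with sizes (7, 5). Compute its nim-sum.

2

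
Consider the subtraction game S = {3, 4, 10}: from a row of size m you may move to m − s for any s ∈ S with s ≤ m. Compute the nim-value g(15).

0

Compute g(0), g(1), … for moves {3, 4, 10}:
k:     0  1  2  3  4  5  6  7  8  9 10 11 12 13 14 15
g(k):  0  0  0  1  1  1  2  0  0  0  1  1  1  2  0  0
So g(15) = 0.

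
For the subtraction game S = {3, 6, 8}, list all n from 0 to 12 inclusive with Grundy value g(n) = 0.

0, 1, 2, 11, 12

Build the Grundy sequence with g(k) = mex{g(k−s) : s ∈ {3, 6, 8}, s ≤ k}:
k:     0  1  2  3  4  5  6  7  8  9 10 11 12
g(k):  0  0  0  1  1  1  2  2  2  3  3  0  0
The P-positions (g = 0) in 0..12 are 0, 1, 2, 11, 12.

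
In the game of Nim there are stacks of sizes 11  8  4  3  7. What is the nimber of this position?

Bitwise XOR of the heap sizes:
  1011  (11)
  1000  (8)
  0100  (4)
  0011  (3)
  0111  (7)
  ----
  0011  (3)

3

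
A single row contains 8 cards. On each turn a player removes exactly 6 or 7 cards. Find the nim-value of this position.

1

Grundy values for subtraction set {6, 7}:
k:     0  1  2  3  4  5  6  7  8
g(k):  0  0  0  0  0  0  1  1  1
So g(8) = 1.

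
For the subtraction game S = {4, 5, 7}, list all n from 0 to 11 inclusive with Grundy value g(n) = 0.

Compute g(0), g(1), … for moves {4, 5, 7}:
k:     0  1  2  3  4  5  6  7  8  9 10 11
g(k):  0  0  0  0  1  1  1  1  2  2  2  0
The P-positions (g = 0) in 0..11 are 0, 1, 2, 3, 11.

0, 1, 2, 3, 11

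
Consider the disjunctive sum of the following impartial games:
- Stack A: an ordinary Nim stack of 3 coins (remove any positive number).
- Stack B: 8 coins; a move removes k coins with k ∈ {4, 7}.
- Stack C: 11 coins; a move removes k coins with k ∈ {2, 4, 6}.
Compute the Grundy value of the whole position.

Stack A is a plain Nim stack of size 3, so its Grundy value is 3.
Grundy values for stack B (subtraction set {4, 7}):
k:     0  1  2  3  4  5  6  7  8
g(k):  0  0  0  0  1  1  1  1  2
So g(8) = 2.
For stack C, compute g(0), g(1), … with moves {2, 4, 6}:
k:     0  1  2  3  4  5  6  7  8  9 10 11
g(k):  0  0  1  1  2  2  3  3  0  0  1  1
So g(11) = 1.
The value of a disjunctive sum is the nim-sum of the parts.
Combined value = 3 XOR 2 XOR 1 = 0.

0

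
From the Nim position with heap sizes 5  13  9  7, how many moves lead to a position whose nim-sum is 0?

3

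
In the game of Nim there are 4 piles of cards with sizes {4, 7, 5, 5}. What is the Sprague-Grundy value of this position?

Write each in binary and XOR column by column:
  100  (4)
  111  (7)
  101  (5)
  101  (5)
  ---
  011  (3)

3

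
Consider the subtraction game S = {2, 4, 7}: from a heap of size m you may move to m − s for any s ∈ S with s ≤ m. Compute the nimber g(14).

Build the Grundy sequence with g(k) = mex{g(k−s) : s ∈ {2, 4, 7}, s ≤ k}:
g(0) = mex{} = 0
g(1) = mex{} = 0
g(2) = mex{0} = 1
g(3) = mex{0} = 1
g(4) = mex{0,1} = 2
g(5) = mex{0,1} = 2
g(6) = mex{1,2} = 0
g(7) = mex{0,1,2} = 3
g(8) = mex{0,2} = 1
g(9) = mex{1,2,3} = 0
g(10) = mex{0,1} = 2
g(11) = mex{0,2,3} = 1
g(12) = mex{1,2} = 0
g(13) = mex{0,1} = 2
g(14) = mex{0,2,3} = 1
So g(14) = 1.

1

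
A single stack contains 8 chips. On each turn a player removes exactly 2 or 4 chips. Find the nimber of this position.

Compute g(0), g(1), … for moves {2, 4}:
g(0) = mex{} = 0
g(1) = mex{} = 0
g(2) = mex{0} = 1
g(3) = mex{0} = 1
g(4) = mex{0,1} = 2
g(5) = mex{0,1} = 2
g(6) = mex{1,2} = 0
g(7) = mex{1,2} = 0
g(8) = mex{0,2} = 1
So g(8) = 1.

1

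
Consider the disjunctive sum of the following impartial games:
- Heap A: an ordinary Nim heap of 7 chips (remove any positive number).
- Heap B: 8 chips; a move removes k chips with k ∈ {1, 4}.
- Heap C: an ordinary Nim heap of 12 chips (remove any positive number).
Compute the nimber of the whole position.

10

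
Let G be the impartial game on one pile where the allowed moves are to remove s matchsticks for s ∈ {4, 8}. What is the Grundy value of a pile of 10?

2

Grundy values for subtraction set {4, 8}:
g(0) = mex{} = 0
g(1) = mex{} = 0
g(2) = mex{} = 0
g(3) = mex{} = 0
g(4) = mex{0} = 1
g(5) = mex{0} = 1
g(6) = mex{0} = 1
g(7) = mex{0} = 1
g(8) = mex{0,1} = 2
g(9) = mex{0,1} = 2
g(10) = mex{0,1} = 2
So g(10) = 2.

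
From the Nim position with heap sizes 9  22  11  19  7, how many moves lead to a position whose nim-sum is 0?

0

Bitwise XOR of the heap sizes:
  01001  (9)
  10110  (22)
  01011  (11)
  10011  (19)
  00111  (7)
  -----
  00000  (0)
The nim-sum is already 0, so every move leaves a nonzero nim-sum — there are no winning moves.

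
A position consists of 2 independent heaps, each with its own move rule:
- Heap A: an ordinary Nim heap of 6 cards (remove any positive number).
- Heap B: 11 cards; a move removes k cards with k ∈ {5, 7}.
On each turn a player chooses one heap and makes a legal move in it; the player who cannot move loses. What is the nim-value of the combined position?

4

Heap A is a plain Nim heap of size 6, so its Grundy value is 6.
For heap B, compute g(0), g(1), … with moves {5, 7}:
g(0) = mex{} = 0
g(1) = mex{} = 0
g(2) = mex{} = 0
g(3) = mex{} = 0
g(4) = mex{} = 0
g(5) = mex{0} = 1
g(6) = mex{0} = 1
g(7) = mex{0} = 1
g(8) = mex{0} = 1
g(9) = mex{0} = 1
g(10) = mex{0,1} = 2
g(11) = mex{0,1} = 2
So g(11) = 2.
The value of a disjunctive sum is the nim-sum of the parts.
Combined value = 6 XOR 2 = 4.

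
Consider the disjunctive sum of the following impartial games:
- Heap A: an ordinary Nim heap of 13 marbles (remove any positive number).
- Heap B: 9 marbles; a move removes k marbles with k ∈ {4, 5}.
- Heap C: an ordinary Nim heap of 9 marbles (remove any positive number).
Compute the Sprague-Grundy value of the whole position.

Heap A is a plain Nim heap of size 13, so its Grundy value is 13.
Grundy values for heap B (subtraction set {4, 5}):
k:     0  1  2  3  4  5  6  7  8  9
g(k):  0  0  0  0  1  1  1  1  2  0
So g(9) = 0.
Heap C is a plain Nim heap of size 9, so its Grundy value is 9.
By the Sprague-Grundy theorem, the Grundy value of a sum of independent games is the XOR of the component values.
Combined value = 13 ⊕ 0 ⊕ 9 = 4.

4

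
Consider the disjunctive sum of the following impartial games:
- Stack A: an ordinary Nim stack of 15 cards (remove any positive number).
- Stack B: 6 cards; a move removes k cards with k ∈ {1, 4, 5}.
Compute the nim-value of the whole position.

Stack A is a plain Nim stack of size 15, so its Grundy value is 15.
Grundy values for stack B (subtraction set {1, 4, 5}):
g(0) = mex{} = 0
g(1) = mex{0} = 1
g(2) = mex{1} = 0
g(3) = mex{0} = 1
g(4) = mex{0,1} = 2
g(5) = mex{0,1,2} = 3
g(6) = mex{0,1,3} = 2
So g(6) = 2.
The value of a disjunctive sum is the nim-sum of the parts.
Combined value = 15 ⊕ 2 = 13.

13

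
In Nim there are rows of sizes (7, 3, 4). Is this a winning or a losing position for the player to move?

Bitwise XOR of the heap sizes:
  111  (7)
  011  (3)
  100  (4)
  ---
  000  (0)
The nim-sum is 0, so this is a P-position: the player to move is in a losing position under optimal play.

Losing position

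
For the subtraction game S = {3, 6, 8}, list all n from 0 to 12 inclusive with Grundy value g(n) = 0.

0, 1, 2, 11, 12

Build the Grundy sequence with g(k) = mex{g(k−s) : s ∈ {3, 6, 8}, s ≤ k}:
k:     0  1  2  3  4  5  6  7  8  9 10 11 12
g(k):  0  0  0  1  1  1  2  2  2  3  3  0  0
The P-positions (g = 0) in 0..12 are 0, 1, 2, 11, 12.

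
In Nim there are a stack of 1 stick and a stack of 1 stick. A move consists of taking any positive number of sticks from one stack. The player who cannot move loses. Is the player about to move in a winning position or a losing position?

Nim-sum: 1 XOR 1 = 0.
The nim-sum is 0, so this is a P-position: the player to move is in a losing position under optimal play.

Losing position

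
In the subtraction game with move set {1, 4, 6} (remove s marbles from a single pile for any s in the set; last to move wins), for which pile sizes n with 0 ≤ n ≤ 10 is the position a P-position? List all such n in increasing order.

Build the Grundy sequence with g(k) = mex{g(k−s) : s ∈ {1, 4, 6}, s ≤ k}:
k:     0  1  2  3  4  5  6  7  8  9 10
g(k):  0  1  0  1  2  0  1  0  1  2  0
The P-positions (g = 0) in 0..10 are 0, 2, 5, 7, 10.

0, 2, 5, 7, 10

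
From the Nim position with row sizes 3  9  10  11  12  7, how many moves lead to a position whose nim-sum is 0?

0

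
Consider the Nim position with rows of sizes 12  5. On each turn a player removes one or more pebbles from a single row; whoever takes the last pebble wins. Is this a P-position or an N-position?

N-position

In binary:
  1100  (12)
  0101  (5)
  ----
  1001  (9)
The nim-sum is 9 ≠ 0, so this is an N-position: the player to move can win.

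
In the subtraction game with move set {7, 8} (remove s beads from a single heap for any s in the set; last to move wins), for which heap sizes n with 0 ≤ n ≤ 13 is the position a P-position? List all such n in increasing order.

0, 1, 2, 3, 4, 5, 6

Build the Grundy sequence with g(k) = mex{g(k−s) : s ∈ {7, 8}, s ≤ k}:
g(0) = mex{} = 0
g(1) = mex{} = 0
g(2) = mex{} = 0
g(3) = mex{} = 0
g(4) = mex{} = 0
g(5) = mex{} = 0
g(6) = mex{} = 0
g(7) = mex{0} = 1
g(8) = mex{0} = 1
g(9) = mex{0} = 1
g(10) = mex{0} = 1
g(11) = mex{0} = 1
g(12) = mex{0} = 1
g(13) = mex{0} = 1
The P-positions (g = 0) in 0..13 are 0, 1, 2, 3, 4, 5, 6.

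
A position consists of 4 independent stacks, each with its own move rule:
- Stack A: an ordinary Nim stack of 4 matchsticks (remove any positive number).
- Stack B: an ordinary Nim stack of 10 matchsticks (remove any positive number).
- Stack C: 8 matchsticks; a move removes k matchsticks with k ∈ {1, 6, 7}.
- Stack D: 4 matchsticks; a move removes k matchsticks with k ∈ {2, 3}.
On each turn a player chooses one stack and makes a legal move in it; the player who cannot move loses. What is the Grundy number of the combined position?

14

Stack A is a plain Nim stack of size 4, so its Grundy value is 4.
Stack B is a plain Nim stack of size 10, so its Grundy value is 10.
Build the Grundy sequence for stack C with g(k) = mex{g(k−s) : s ∈ {1, 6, 7}, s ≤ k}:
g(0) = mex{} = 0
g(1) = mex{0} = 1
g(2) = mex{1} = 0
g(3) = mex{0} = 1
g(4) = mex{1} = 0
g(5) = mex{0} = 1
g(6) = mex{0,1} = 2
g(7) = mex{0,1,2} = 3
g(8) = mex{0,1,3} = 2
So g(8) = 2.
Grundy values for stack D (subtraction set {2, 3}):
k:     0  1  2  3  4
g(k):  0  0  1  1  2
So g(4) = 2.
The value of a disjunctive sum is the nim-sum of the parts.
Combined value = 4 ⊕ 10 ⊕ 2 ⊕ 2 = 14.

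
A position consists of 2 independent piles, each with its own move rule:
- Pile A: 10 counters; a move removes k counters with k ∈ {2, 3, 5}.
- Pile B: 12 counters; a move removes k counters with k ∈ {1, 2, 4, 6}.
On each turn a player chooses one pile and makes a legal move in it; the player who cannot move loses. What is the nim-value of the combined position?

Build the Grundy sequence for pile A with g(k) = mex{g(k−s) : s ∈ {2, 3, 5}, s ≤ k}:
k:     0  1  2  3  4  5  6  7  8  9 10
g(k):  0  0  1  1  2  2  3  0  0  1  1
So g(10) = 1.
For pile B, compute g(0), g(1), … with moves {1, 2, 4, 6}:
k:     0  1  2  3  4  5  6  7  8  9 10 11 12
g(k):  0  1  2  0  1  2  3  4  0  1  2  0  1
So g(12) = 1.
The value of a disjunctive sum is the nim-sum of the parts.
Combined value = 1 XOR 1 = 0.

0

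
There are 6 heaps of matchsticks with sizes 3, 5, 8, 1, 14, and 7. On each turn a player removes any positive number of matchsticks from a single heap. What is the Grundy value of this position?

6

Write each in binary and XOR column by column:
  0011  (3)
  0101  (5)
  1000  (8)
  0001  (1)
  1110  (14)
  0111  (7)
  ----
  0110  (6)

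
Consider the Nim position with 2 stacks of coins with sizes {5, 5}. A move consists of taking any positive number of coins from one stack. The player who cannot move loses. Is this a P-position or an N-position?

In binary:
  101  (5)
  101  (5)
  ---
  000  (0)
The nim-sum is 0, so this is a P-position: the player to move is in a losing position under optimal play.

P-position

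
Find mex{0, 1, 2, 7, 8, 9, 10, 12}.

3

The values 0, 1, 2 are all present; 3 is the first non-negative integer missing from the set.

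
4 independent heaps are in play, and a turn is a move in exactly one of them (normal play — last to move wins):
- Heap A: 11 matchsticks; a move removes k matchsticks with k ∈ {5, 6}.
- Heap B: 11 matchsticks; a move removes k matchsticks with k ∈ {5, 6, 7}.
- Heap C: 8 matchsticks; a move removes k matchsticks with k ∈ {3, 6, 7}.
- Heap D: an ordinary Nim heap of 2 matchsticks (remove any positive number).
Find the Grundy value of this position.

Grundy values for heap A (subtraction set {5, 6}):
k:     0  1  2  3  4  5  6  7  8  9 10 11
g(k):  0  0  0  0  0  1  1  1  1  1  2  0
So g(11) = 0.
For heap B, compute g(0), g(1), … with moves {5, 6, 7}:
g(0) = mex{} = 0
g(1) = mex{} = 0
g(2) = mex{} = 0
g(3) = mex{} = 0
g(4) = mex{} = 0
g(5) = mex{0} = 1
g(6) = mex{0} = 1
g(7) = mex{0} = 1
g(8) = mex{0} = 1
g(9) = mex{0} = 1
g(10) = mex{0,1} = 2
g(11) = mex{0,1} = 2
So g(11) = 2.
For heap C, compute g(0), g(1), … with moves {3, 6, 7}:
g(0) = mex{} = 0
g(1) = mex{} = 0
g(2) = mex{} = 0
g(3) = mex{0} = 1
g(4) = mex{0} = 1
g(5) = mex{0} = 1
g(6) = mex{0,1} = 2
g(7) = mex{0,1} = 2
g(8) = mex{0,1} = 2
So g(8) = 2.
Heap D is a plain Nim heap of size 2, so its Grundy value is 2.
The value of a disjunctive sum is the nim-sum of the parts.
Combined value = 0 XOR 2 XOR 2 XOR 2 = 2.

2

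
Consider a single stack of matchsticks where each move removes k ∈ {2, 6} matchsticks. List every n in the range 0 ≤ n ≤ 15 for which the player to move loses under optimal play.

0, 1, 4, 5, 8, 9, 12, 13

Grundy values for subtraction set {2, 6}:
k:     0  1  2  3  4  5  6  7  8  9 10 11 12 13 14 15
g(k):  0  0  1  1  0  0  1  1  0  0  1  1  0  0  1  1
The P-positions (g = 0) in 0..15 are 0, 1, 4, 5, 8, 9, 12, 13.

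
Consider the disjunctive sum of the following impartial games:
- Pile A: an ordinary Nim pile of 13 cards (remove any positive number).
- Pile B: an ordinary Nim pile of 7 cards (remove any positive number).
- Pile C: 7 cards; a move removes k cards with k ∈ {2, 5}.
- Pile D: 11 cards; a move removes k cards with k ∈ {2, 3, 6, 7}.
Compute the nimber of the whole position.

11

Pile A is a plain Nim pile of size 13, so its Grundy value is 13.
Pile B is a plain Nim pile of size 7, so its Grundy value is 7.
Grundy values for pile C (subtraction set {2, 5}):
g(0) = mex{} = 0
g(1) = mex{} = 0
g(2) = mex{0} = 1
g(3) = mex{0} = 1
g(4) = mex{1} = 0
g(5) = mex{0,1} = 2
g(6) = mex{0} = 1
g(7) = mex{1,2} = 0
So g(7) = 0.
Build the Grundy sequence for pile D with g(k) = mex{g(k−s) : s ∈ {2, 3, 6, 7}, s ≤ k}:
k:     0  1  2  3  4  5  6  7  8  9 10 11
g(k):  0  0  1  1  2  0  3  1  2  0  0  1
So g(11) = 1.
The value of a disjunctive sum is the nim-sum of the parts.
Combined value = 13 ⊕ 7 ⊕ 0 ⊕ 1 = 11.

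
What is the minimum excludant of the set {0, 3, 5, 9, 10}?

1

0 is in the set but 1 is not, so the mex is 1.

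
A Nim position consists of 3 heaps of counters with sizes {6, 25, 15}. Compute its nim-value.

16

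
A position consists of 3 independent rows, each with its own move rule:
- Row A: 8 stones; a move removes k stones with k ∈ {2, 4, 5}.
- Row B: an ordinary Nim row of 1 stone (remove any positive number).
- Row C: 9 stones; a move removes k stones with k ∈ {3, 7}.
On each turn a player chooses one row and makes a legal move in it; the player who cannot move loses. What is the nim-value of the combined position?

Build the Grundy sequence for row A with g(k) = mex{g(k−s) : s ∈ {2, 4, 5}, s ≤ k}:
k:     0  1  2  3  4  5  6  7  8
g(k):  0  0  1  1  2  2  3  0  0
So g(8) = 0.
Row B is a plain Nim row of size 1, so its Grundy value is 1.
Build the Grundy sequence for row C with g(k) = mex{g(k−s) : s ∈ {3, 7}, s ≤ k}:
g(0) = mex{} = 0
g(1) = mex{} = 0
g(2) = mex{} = 0
g(3) = mex{0} = 1
g(4) = mex{0} = 1
g(5) = mex{0} = 1
g(6) = mex{1} = 0
g(7) = mex{0,1} = 2
g(8) = mex{0,1} = 2
g(9) = mex{0} = 1
So g(9) = 1.
By the Sprague-Grundy theorem, the Grundy value of a sum of independent games is the XOR of the component values.
Combined value = 0 XOR 1 XOR 1 = 0.

0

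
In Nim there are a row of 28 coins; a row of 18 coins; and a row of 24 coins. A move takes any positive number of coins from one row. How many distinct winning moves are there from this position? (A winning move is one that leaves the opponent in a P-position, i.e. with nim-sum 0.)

3

Compute the nim-sum pairwise:
28 XOR 18 = 14
14 XOR 24 = 22
The overall nim-sum is X = 22. A row of size p has a winning move iff p XOR X < p (reduce it to p XOR X).
  28: 28 XOR 22 = 10 < 28 — winning move (to 10).
  18: 18 XOR 22 = 4 < 18 — winning move (to 4).
  24: 24 XOR 22 = 14 < 24 — winning move (to 14).
That gives 3 winning moves.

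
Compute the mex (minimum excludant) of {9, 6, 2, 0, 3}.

0 is in the set but 1 is not, so the mex is 1.

1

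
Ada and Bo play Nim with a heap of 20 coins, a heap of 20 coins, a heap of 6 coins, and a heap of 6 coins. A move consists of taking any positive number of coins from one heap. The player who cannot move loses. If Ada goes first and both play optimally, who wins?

Compute the nim-sum pairwise:
20 ⊕ 20 = 0
0 ⊕ 6 = 6
6 ⊕ 6 = 0
The nim-sum is 0, so this is a P-position: the player to move is in a losing position under optimal play; Ada is about to move from it and so loses — Bo wins.

Bo wins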